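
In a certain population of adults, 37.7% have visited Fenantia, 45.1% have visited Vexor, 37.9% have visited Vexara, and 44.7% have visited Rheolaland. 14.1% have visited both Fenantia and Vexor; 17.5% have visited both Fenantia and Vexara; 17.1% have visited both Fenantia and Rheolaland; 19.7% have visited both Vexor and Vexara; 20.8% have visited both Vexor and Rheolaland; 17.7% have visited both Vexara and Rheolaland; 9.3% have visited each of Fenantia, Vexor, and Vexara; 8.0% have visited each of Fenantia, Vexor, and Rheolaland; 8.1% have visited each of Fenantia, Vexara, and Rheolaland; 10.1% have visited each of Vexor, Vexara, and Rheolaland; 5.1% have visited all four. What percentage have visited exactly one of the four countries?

37.7%

By inclusion–exclusion (exactly-one form):
P(exactly one) = 37.7 + 45.1 + 37.9 + 44.7 − 2·14.1 − 2·17.5 − 2·17.1 − 2·19.7 − 2·20.8 − 2·17.7 + 3·9.3 + 3·8.0 + 3·8.1 + 3·10.1 − 4·5.1 = 37.7%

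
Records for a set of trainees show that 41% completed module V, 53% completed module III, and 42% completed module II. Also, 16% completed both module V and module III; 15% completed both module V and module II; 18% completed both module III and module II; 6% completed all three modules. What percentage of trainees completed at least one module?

93%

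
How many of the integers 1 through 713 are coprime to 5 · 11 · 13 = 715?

479

142 + 64 + 54 − 12 − 10 − 4 + 0 = 234
713 − 234 = 479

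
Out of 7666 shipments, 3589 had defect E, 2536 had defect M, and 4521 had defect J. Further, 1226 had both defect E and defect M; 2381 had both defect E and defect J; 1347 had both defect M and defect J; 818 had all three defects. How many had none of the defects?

Using inclusion–exclusion:
|union| = 3589 + 2536 + 4521 − 1226 − 2381 − 1347 + 818 = 6510
None: 7666 − 6510 = 1156

1156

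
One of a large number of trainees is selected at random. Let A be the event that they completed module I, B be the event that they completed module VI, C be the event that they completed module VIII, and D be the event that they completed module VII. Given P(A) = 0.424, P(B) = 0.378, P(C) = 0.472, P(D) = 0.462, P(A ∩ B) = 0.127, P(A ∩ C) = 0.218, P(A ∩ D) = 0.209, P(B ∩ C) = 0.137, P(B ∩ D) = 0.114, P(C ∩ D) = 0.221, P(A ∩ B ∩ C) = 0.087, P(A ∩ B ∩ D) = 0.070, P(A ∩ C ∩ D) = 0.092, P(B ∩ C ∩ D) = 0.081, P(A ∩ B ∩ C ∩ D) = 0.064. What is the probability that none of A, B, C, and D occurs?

Inclusion–exclusion gives
P(A ∪ B ∪ C ∪ D) = 0.424 + 0.378 + 0.472 + 0.462 − 0.127 − 0.218 − 0.209 − 0.137 − 0.114 − 0.221 + 0.087 + 0.070 + 0.092 + 0.081 − 0.064 = 0.976
P(none) = 1 − 0.976 = 0.024

0.024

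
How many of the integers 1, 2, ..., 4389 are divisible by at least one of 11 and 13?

floor(4389/11) + floor(4389/13) − floor(4389/143) = 399 + 337 − 30 = 706

706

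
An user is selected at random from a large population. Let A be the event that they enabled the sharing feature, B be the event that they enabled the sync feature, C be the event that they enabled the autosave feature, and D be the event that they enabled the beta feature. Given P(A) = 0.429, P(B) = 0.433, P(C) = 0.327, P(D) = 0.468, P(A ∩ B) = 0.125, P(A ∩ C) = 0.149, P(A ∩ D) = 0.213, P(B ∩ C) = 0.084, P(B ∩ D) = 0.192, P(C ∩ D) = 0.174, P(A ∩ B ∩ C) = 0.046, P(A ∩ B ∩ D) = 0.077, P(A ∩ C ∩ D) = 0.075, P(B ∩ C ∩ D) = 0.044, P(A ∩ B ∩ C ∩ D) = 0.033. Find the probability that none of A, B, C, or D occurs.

P(A ∪ B ∪ C ∪ D) = 0.429 + 0.433 + 0.327 + 0.468 − 0.125 − 0.149 − 0.213 − 0.084 − 0.192 − 0.174 + 0.046 + 0.077 + 0.075 + 0.044 − 0.033 = 0.929
P(none) = 1 − 0.929 = 0.071

0.071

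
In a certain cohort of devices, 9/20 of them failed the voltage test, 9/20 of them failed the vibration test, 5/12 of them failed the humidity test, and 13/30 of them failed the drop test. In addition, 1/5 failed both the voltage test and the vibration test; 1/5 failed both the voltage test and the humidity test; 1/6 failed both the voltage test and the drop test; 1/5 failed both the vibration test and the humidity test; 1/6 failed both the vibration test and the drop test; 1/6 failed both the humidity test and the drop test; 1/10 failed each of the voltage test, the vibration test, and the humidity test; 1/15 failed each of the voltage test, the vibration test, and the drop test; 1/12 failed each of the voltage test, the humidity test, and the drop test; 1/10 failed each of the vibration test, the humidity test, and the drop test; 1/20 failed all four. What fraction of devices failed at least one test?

19/20

Apply inclusion-exclusion:
P(at least one) = 9/20 + 9/20 + 5/12 + 13/30 − 1/5 − 1/5 − 1/6 − 1/5 − 1/6 − 1/6 + 1/10 + 1/15 + 1/12 + 1/10 − 1/20 = 19/20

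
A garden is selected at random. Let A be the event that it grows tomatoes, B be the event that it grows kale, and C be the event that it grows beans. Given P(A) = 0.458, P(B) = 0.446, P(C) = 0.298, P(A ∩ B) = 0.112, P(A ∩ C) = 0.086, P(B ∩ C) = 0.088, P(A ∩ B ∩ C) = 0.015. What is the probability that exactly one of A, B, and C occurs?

P(exactly one) = 0.458 + 0.446 + 0.298 − 2·0.112 − 2·0.086 − 2·0.088 + 3·0.015 = 0.675

0.675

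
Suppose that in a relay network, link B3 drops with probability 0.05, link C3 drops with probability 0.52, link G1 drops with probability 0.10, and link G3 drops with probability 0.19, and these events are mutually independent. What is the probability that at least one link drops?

Since the events are independent, P(none) is the product of the individual non-occurrence probabilities.
P(none) = (1 − 0.05) × (1 − 0.52) × (1 − 0.10) × (1 − 0.19) = 0.95 × 0.48 × 0.90 × 0.81 = 0.332424
P(at least one) = 1 − 0.332424 = 0.667576

0.667576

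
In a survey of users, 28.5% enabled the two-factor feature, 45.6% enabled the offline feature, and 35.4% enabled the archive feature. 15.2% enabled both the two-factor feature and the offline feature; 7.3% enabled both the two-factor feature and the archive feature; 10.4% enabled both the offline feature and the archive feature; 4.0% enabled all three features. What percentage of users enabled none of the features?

19.4%

P(union) = 28.5 + 45.6 + 35.4 − 15.2 − 7.3 − 10.4 + 4.0 = 80.6%
P(none) = 100% − 80.6% = 19.4%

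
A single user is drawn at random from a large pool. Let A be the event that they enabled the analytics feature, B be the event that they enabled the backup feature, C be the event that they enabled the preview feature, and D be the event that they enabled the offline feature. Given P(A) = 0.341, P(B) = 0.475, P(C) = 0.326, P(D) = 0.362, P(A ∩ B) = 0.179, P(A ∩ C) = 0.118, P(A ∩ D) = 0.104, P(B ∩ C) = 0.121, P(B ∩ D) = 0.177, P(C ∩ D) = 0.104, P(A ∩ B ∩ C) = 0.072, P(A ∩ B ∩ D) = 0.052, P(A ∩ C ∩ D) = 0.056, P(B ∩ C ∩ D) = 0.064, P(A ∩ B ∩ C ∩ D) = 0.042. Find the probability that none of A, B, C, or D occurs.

0.097

By inclusion–exclusion:
P(A ∪ B ∪ C ∪ D) = 0.341 + 0.475 + 0.326 + 0.362 − 0.179 − 0.118 − 0.104 − 0.121 − 0.177 − 0.104 + 0.072 + 0.052 + 0.056 + 0.064 − 0.042 = 0.903
P(none) = 1 − 0.903 = 0.097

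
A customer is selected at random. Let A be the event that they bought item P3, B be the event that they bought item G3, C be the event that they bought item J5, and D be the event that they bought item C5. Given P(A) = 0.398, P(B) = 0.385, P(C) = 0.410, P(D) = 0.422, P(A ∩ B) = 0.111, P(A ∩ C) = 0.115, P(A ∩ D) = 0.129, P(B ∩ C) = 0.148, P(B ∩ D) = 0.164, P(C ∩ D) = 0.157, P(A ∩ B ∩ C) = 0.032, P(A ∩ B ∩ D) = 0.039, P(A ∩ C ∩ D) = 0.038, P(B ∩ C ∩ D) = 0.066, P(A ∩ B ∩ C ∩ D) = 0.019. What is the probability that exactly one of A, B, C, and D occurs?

0.416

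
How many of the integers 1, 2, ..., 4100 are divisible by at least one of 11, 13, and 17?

862

Apply inclusion-exclusion:
372 + 315 + 241 − 28 − 21 − 18 + 1 = 862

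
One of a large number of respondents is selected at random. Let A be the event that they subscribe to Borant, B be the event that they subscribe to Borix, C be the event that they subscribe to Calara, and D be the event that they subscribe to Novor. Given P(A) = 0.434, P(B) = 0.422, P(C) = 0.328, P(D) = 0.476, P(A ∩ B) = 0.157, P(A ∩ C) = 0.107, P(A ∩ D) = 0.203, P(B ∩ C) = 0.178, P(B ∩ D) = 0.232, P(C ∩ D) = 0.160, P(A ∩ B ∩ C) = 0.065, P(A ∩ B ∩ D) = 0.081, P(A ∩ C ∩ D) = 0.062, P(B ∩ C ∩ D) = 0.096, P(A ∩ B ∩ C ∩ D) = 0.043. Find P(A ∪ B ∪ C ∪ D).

P(A ∪ B ∪ C ∪ D) = 0.434 + 0.422 + 0.328 + 0.476 − 0.157 − 0.107 − 0.203 − 0.178 − 0.232 − 0.160 + 0.065 + 0.081 + 0.062 + 0.096 − 0.043 = 0.884

0.884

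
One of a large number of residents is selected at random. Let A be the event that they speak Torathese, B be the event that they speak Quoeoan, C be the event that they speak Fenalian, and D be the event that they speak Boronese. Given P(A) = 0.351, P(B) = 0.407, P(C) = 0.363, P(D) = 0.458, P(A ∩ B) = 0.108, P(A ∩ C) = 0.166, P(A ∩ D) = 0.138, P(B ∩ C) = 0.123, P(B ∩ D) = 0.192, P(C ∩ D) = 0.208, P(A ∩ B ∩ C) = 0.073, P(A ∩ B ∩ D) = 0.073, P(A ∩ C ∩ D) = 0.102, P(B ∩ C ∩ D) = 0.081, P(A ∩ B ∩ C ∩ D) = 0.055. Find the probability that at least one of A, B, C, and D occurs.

0.918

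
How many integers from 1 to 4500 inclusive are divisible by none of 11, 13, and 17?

By inclusion–exclusion:
⌊4500/11⌋ + ⌊4500/13⌋ + ⌊4500/17⌋ − ⌊4500/143⌋ − ⌊4500/187⌋ − ⌊4500/221⌋ + ⌊4500/2431⌋ = 409 + 346 + 264 − 31 − 24 − 20 + 1 = 945
4500 − 945 = 3555

3555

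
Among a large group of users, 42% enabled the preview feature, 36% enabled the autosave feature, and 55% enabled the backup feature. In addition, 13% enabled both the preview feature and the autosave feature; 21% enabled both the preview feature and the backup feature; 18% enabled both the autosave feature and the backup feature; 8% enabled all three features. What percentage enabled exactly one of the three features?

53%

By inclusion–exclusion (exactly-one form):
P(exactly one) = 42 + 36 + 55 − 2·13 − 2·21 − 2·18 + 3·8 = 53%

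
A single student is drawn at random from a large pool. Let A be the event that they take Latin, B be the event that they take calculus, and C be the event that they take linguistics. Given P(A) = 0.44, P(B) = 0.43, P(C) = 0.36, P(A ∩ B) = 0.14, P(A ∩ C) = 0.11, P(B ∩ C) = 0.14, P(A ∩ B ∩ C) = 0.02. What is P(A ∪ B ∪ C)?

P(A ∪ B ∪ C) = 0.44 + 0.43 + 0.36 − 0.14 − 0.11 − 0.14 + 0.02 = 0.86

0.86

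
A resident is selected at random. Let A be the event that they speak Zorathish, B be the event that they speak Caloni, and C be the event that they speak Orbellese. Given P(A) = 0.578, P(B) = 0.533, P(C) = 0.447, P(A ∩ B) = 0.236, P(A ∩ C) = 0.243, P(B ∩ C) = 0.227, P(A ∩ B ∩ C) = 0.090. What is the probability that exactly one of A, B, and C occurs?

Using the inclusion–exclusion count for exactly one event:
P(exactly one) = 0.578 + 0.533 + 0.447 − 2·0.236 − 2·0.243 − 2·0.227 + 3·0.090 = 0.416

0.416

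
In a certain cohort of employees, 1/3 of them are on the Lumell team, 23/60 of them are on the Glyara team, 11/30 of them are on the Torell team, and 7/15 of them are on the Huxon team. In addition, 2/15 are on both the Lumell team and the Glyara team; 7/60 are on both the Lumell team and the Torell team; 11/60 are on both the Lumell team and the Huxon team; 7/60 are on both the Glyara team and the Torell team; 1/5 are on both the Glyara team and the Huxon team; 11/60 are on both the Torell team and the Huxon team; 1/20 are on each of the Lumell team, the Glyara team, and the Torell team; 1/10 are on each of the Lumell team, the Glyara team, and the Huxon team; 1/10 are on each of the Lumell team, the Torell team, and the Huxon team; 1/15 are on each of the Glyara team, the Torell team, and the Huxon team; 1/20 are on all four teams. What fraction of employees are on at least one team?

P(≥1) = 1/3 + 23/60 + 11/30 + 7/15 − 2/15 − 7/60 − 11/60 − 7/60 − 1/5 − 11/60 + 1/20 + 1/10 + 1/10 + 1/15 − 1/20 = 53/60

53/60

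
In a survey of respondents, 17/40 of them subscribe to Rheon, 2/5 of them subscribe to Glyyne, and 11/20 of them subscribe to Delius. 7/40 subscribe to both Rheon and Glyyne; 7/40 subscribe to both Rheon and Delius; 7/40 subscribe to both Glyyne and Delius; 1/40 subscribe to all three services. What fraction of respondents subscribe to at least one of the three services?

7/8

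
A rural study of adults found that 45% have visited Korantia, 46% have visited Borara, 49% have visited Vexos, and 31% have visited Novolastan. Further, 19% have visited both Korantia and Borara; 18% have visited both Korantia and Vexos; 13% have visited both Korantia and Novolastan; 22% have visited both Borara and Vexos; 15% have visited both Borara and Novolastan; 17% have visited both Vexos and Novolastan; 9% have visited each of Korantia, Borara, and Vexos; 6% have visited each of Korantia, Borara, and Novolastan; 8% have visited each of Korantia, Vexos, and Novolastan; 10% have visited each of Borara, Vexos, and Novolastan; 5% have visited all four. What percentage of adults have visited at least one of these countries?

P(at least one) = 45 + 46 + 49 + 31 − 19 − 18 − 13 − 22 − 15 − 17 + 9 + 6 + 8 + 10 − 5 = 95%

95%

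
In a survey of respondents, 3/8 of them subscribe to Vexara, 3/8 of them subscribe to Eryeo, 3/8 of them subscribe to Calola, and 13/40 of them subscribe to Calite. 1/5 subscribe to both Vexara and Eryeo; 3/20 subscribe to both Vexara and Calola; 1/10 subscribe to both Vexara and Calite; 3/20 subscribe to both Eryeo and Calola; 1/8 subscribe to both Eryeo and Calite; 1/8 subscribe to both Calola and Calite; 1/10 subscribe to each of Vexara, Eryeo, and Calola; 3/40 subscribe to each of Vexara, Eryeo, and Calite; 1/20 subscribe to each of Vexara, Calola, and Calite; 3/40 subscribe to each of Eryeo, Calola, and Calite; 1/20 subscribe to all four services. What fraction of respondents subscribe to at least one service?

17/20

P(at least one) = 3/8 + 3/8 + 3/8 + 13/40 − 1/5 − 3/20 − 1/10 − 3/20 − 1/8 − 1/8 + 1/10 + 3/40 + 1/20 + 3/40 − 1/20 = 17/20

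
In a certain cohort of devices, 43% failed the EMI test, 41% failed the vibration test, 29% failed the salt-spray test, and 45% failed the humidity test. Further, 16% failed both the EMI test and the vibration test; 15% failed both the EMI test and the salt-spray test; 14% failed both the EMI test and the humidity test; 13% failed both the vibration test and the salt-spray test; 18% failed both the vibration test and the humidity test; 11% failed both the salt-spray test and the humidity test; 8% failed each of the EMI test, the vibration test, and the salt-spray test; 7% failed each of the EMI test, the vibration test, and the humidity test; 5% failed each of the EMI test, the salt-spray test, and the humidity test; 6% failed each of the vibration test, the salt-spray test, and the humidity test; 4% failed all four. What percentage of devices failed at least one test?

By inclusion-exclusion,
P(at least one) = 43 + 41 + 29 + 45 − 16 − 15 − 14 − 13 − 18 − 11 + 8 + 7 + 5 + 6 − 4 = 93%

93%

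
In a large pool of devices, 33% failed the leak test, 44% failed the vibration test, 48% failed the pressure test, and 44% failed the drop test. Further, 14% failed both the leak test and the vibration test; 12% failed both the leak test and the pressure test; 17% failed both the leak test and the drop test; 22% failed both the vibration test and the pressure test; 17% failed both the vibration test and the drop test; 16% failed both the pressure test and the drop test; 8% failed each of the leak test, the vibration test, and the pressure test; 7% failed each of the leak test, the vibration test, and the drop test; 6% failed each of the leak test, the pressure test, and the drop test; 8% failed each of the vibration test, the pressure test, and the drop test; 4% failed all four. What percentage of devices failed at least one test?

96%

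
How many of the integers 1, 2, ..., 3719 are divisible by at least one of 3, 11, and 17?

Apply inclusion-exclusion:
1239 + 338 + 218 − 112 − 72 − 19 + 6 = 1598

1598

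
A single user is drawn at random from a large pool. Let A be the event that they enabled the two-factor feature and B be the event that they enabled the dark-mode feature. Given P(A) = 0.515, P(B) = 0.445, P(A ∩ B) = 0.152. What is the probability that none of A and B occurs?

0.192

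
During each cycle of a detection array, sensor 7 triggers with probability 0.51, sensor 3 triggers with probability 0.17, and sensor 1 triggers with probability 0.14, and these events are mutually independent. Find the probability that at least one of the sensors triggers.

P(none) = (1 − 0.51) × (1 − 0.17) × (1 − 0.14) = 0.49 × 0.83 × 0.86 = 0.349762
P(at least one) = 1 − 0.349762 = 0.650238

0.650238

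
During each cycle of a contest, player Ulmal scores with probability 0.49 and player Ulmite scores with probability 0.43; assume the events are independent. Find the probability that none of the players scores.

0.2907

P(none) = (1 − 0.49) × (1 − 0.43) = 0.51 × 0.57 = 0.2907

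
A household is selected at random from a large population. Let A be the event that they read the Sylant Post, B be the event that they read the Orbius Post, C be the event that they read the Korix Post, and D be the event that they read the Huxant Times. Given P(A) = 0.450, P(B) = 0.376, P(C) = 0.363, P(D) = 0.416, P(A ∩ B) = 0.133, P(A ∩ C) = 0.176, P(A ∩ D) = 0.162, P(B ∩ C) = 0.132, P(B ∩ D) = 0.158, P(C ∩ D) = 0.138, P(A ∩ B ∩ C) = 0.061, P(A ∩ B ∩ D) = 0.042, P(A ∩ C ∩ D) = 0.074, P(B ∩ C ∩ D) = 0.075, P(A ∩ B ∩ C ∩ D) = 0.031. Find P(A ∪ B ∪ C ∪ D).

P(A ∪ B ∪ C ∪ D) = 0.450 + 0.376 + 0.363 + 0.416 − 0.133 − 0.176 − 0.162 − 0.132 − 0.158 − 0.138 + 0.061 + 0.042 + 0.074 + 0.075 − 0.031 = 0.927

0.927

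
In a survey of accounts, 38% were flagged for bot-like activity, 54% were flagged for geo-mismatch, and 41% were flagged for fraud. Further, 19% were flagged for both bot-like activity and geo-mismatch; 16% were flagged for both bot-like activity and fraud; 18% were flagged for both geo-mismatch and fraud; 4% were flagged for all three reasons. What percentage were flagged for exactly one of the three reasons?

By inclusion–exclusion (exactly-one form):
P(exactly one) = 38 + 54 + 41 − 2·19 − 2·16 − 2·18 + 3·4 = 39%

39%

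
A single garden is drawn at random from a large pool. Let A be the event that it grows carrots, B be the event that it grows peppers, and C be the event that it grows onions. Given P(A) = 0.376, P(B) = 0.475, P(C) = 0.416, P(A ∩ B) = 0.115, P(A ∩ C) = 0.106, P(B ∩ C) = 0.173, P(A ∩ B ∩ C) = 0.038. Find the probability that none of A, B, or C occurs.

0.089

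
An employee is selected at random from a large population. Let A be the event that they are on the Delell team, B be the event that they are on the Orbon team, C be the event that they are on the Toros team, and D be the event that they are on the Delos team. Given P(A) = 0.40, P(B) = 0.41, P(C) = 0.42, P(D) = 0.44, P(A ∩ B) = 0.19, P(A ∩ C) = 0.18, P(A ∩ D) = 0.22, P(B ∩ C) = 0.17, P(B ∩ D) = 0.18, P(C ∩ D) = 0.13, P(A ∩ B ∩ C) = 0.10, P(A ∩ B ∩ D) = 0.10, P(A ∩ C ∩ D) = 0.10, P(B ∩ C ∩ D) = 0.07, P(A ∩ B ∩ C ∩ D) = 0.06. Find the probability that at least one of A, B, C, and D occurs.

0.91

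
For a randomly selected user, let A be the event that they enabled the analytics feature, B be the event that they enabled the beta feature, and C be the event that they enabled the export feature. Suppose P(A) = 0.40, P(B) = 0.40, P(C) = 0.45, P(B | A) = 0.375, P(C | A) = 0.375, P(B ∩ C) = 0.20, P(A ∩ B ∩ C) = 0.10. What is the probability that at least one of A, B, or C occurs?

0.85

P(A ∩ B) = P(A)·P(B|A) = 0.40 × 0.375 = 0.15
P(A ∩ C) = P(A)·P(C|A) = 0.40 × 0.375 = 0.15
P(A ∪ B ∪ C) = 0.40 + 0.40 + 0.45 − 0.15 − 0.15 − 0.20 + 0.10 = 0.85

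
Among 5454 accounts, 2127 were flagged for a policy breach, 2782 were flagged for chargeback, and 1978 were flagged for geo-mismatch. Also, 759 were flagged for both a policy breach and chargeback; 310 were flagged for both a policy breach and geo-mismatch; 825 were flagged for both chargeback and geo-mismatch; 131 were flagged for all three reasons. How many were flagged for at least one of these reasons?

5124

N(≥1) = 2127 + 2782 + 1978 − 759 − 310 − 825 + 131 = 5124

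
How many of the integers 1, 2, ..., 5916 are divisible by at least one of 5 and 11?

By inclusion–exclusion:
1183 + 537 − 107 = 1613

1613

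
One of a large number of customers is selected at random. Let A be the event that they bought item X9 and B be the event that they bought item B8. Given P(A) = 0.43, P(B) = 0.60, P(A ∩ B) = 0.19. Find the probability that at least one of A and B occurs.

0.84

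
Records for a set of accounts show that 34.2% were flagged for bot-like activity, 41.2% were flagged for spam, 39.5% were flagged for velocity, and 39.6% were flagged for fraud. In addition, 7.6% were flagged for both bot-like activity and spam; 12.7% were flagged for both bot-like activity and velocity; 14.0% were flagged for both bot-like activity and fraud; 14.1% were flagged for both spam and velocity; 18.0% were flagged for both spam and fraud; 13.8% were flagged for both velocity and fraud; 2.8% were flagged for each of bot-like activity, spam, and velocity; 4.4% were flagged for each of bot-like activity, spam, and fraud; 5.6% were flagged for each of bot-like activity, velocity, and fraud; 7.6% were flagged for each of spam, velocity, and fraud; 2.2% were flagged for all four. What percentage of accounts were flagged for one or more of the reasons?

By inclusion-exclusion,
P(union) = 34.2 + 41.2 + 39.5 + 39.6 − 7.6 − 12.7 − 14.0 − 14.1 − 18.0 − 13.8 + 2.8 + 4.4 + 5.6 + 7.6 − 2.2 = 92.5%

92.5%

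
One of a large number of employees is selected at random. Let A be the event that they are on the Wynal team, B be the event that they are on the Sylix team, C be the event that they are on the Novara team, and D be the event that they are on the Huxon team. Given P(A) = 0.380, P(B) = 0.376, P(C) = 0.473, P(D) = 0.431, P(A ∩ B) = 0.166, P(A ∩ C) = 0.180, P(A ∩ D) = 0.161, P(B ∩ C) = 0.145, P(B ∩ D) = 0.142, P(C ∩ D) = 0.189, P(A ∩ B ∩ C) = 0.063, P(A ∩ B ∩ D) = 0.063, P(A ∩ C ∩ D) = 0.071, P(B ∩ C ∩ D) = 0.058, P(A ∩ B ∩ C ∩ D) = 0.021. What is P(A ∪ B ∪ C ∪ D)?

Inclusion–exclusion gives
P(A ∪ B ∪ C ∪ D) = 0.380 + 0.376 + 0.473 + 0.431 − 0.166 − 0.180 − 0.161 − 0.145 − 0.142 − 0.189 + 0.063 + 0.063 + 0.071 + 0.058 − 0.021 = 0.911

0.911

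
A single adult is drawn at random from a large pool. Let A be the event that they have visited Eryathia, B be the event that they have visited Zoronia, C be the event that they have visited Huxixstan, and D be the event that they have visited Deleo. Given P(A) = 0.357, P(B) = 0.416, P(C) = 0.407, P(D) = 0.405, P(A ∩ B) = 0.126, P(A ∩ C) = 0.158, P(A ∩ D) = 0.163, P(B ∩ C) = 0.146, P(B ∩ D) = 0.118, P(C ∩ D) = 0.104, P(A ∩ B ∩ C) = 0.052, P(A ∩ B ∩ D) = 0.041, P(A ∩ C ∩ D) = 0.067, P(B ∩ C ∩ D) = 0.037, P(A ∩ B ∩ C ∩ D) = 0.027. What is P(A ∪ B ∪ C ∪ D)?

By inclusion–exclusion:
P(A ∪ B ∪ C ∪ D) = 0.357 + 0.416 + 0.407 + 0.405 − 0.126 − 0.158 − 0.163 − 0.146 − 0.118 − 0.104 + 0.052 + 0.041 + 0.067 + 0.037 − 0.027 = 0.940

0.940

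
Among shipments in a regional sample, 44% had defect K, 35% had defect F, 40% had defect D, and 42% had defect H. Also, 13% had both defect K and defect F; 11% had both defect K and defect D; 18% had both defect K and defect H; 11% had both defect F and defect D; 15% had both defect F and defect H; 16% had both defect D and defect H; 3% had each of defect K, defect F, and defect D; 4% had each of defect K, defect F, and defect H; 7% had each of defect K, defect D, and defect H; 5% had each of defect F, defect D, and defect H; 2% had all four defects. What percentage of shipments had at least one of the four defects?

By inclusion–exclusion:
P(union) = 44 + 35 + 40 + 42 − 13 − 11 − 18 − 11 − 15 − 16 + 3 + 4 + 7 + 5 − 2 = 94%

94%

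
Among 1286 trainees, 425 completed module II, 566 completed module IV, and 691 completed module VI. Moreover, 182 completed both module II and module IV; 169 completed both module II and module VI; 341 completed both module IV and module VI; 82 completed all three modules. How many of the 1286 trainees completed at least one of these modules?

N(≥1) = 425 + 566 + 691 − 182 − 169 − 341 + 82 = 1072

1072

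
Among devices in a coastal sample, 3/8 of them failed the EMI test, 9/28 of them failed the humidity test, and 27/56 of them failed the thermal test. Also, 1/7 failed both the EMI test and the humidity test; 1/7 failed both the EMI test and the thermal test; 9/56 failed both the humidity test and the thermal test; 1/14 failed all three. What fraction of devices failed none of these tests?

11/56

Using inclusion–exclusion:
P(union) = 3/8 + 9/28 + 27/56 − 1/7 − 1/7 − 9/56 + 1/14 = 45/56
P(none) = 1 − 45/56 = 11/56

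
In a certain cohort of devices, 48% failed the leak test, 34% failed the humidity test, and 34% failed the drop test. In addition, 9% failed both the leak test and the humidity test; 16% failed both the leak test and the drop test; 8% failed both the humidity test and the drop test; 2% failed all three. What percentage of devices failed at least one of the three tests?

85%

P(at least one) = 48 + 34 + 34 − 9 − 16 − 8 + 2 = 85%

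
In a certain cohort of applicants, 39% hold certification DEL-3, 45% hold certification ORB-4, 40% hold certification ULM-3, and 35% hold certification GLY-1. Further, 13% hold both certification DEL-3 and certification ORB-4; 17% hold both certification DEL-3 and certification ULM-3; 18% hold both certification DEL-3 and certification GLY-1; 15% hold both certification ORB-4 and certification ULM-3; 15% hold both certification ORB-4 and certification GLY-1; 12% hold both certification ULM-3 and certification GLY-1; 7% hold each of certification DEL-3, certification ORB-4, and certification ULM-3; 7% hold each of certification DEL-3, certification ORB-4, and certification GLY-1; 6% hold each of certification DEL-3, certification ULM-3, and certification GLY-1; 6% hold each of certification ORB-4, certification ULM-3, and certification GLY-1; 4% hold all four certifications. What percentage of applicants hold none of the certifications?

P(at least one) = 39 + 45 + 40 + 35 − 13 − 17 − 18 − 15 − 15 − 12 + 7 + 7 + 6 + 6 − 4 = 91%
P(none) = 100% − 91% = 9%

9%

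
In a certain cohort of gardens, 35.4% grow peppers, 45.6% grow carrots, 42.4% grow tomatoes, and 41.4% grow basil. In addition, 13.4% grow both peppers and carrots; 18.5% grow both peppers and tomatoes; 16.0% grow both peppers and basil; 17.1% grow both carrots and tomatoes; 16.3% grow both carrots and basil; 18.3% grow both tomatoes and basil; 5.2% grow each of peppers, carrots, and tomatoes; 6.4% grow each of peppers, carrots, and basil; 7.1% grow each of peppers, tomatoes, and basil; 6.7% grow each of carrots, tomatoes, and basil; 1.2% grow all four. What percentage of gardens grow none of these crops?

By inclusion-exclusion,
P(at least one) = 35.4 + 45.6 + 42.4 + 41.4 − 13.4 − 18.5 − 16.0 − 17.1 − 16.3 − 18.3 + 5.2 + 6.4 + 7.1 + 6.7 − 1.2 = 89.4%
P(none) = 100% − 89.4% = 10.6%

10.6%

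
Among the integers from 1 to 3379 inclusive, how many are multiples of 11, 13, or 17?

709

Apply inclusion-exclusion:
⌊3379/11⌋ + ⌊3379/13⌋ + ⌊3379/17⌋ − ⌊3379/143⌋ − ⌊3379/187⌋ − ⌊3379/221⌋ + ⌊3379/2431⌋ = 307 + 259 + 198 − 23 − 18 − 15 + 1 = 709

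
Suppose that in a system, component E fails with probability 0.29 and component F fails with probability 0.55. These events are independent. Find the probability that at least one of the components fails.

0.6805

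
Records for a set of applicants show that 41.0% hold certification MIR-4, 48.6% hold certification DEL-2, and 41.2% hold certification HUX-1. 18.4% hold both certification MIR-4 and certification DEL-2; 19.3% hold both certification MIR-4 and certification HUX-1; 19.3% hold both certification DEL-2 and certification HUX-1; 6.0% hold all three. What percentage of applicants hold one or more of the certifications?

Using inclusion–exclusion:
P(union) = 41.0 + 48.6 + 41.2 − 18.4 − 19.3 − 19.3 + 6.0 = 79.8%

79.8%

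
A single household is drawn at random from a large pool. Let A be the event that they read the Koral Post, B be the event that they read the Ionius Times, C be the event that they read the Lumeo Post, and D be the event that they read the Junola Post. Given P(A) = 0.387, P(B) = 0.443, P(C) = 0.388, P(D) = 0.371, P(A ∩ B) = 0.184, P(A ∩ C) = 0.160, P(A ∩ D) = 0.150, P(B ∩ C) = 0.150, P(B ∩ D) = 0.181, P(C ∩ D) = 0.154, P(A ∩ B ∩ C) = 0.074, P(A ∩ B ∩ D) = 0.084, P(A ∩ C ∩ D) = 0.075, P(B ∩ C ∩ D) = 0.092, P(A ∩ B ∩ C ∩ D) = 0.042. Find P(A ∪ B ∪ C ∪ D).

0.893

P(A ∪ B ∪ C ∪ D) = 0.387 + 0.443 + 0.388 + 0.371 − 0.184 − 0.160 − 0.150 − 0.150 − 0.181 − 0.154 + 0.074 + 0.084 + 0.075 + 0.092 − 0.042 = 0.893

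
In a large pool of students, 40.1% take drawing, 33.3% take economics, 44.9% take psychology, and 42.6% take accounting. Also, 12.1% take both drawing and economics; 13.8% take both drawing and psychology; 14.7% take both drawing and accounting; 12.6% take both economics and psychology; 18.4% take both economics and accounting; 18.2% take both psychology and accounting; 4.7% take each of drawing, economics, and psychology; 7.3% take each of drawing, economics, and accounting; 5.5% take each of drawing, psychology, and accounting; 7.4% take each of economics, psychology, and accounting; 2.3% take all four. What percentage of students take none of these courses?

Apply inclusion-exclusion:
P(≥1) = 40.1 + 33.3 + 44.9 + 42.6 − 12.1 − 13.8 − 14.7 − 12.6 − 18.4 − 18.2 + 4.7 + 7.3 + 5.5 + 7.4 − 2.3 = 93.7%
P(none) = 100% − 93.7% = 6.3%

6.3%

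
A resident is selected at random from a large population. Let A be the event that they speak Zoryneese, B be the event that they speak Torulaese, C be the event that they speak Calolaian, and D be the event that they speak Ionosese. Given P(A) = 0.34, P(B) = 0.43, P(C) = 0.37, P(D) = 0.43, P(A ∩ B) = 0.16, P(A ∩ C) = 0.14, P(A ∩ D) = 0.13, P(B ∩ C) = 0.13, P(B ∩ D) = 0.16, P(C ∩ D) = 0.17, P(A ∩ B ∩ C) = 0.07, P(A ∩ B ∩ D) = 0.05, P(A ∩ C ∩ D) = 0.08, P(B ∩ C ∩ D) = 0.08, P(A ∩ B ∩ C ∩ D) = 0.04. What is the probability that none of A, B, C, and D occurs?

Inclusion–exclusion gives
P(A ∪ B ∪ C ∪ D) = 0.34 + 0.43 + 0.37 + 0.43 − 0.16 − 0.14 − 0.13 − 0.13 − 0.16 − 0.17 + 0.07 + 0.05 + 0.08 + 0.08 − 0.04 = 0.92
P(none) = 1 − 0.92 = 0.08

0.08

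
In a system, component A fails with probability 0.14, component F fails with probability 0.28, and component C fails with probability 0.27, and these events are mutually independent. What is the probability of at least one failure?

0.547984

Independence gives P(none) = ∏(1 − pᵢ).
P(none) = (1 − 0.14) × (1 − 0.28) × (1 − 0.27) = 0.86 × 0.72 × 0.73 = 0.452016
P(at least one) = 1 − 0.452016 = 0.547984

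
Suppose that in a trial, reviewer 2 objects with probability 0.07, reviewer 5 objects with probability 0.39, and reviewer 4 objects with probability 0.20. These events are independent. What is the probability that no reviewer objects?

0.45384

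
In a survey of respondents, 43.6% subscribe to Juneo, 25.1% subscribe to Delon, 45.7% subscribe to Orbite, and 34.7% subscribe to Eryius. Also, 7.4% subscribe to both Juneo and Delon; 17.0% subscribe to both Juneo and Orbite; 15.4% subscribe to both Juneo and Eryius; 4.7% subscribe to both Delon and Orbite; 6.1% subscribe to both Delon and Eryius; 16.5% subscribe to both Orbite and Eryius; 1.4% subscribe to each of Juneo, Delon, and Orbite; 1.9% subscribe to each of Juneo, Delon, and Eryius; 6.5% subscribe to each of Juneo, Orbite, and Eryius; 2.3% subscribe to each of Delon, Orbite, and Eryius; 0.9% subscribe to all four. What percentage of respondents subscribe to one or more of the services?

By inclusion-exclusion,
P(≥1) = 43.6 + 25.1 + 45.7 + 34.7 − 7.4 − 17.0 − 15.4 − 4.7 − 6.1 − 16.5 + 1.4 + 1.9 + 6.5 + 2.3 − 0.9 = 93.2%

93.2%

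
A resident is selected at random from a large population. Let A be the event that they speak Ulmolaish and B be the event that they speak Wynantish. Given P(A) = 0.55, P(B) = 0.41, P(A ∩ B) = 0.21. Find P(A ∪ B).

0.75

P(A ∪ B) = 0.55 + 0.41 − 0.21 = 0.75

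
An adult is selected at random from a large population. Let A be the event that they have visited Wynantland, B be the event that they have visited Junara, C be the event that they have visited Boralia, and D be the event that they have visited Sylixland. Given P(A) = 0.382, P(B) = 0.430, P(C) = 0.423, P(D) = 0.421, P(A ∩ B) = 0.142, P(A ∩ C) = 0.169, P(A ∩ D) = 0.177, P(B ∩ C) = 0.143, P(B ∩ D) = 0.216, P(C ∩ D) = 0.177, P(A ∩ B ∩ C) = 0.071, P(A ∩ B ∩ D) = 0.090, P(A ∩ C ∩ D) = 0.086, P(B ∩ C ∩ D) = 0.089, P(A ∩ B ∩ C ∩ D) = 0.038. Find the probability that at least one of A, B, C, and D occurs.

0.930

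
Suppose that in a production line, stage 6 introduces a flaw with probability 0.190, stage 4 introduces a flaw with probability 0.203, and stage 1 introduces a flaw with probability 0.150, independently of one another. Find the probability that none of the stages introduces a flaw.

0.5487345

Independence gives P(none) = ∏(1 − pᵢ).
P(none) = (1 − 0.190) × (1 − 0.203) × (1 − 0.150) = 0.810 × 0.797 × 0.850 = 0.5487345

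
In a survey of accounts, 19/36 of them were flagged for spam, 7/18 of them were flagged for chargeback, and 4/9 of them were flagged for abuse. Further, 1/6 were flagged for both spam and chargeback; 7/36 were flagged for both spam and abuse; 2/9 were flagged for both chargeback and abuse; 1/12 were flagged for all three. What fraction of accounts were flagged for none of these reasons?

5/36

P(≥1) = 19/36 + 7/18 + 4/9 − 1/6 − 7/36 − 2/9 + 1/12 = 31/36
P(none) = 1 − 31/36 = 5/36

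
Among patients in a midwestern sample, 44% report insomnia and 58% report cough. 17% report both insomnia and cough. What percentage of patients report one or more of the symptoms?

By inclusion–exclusion:
P(union) = 44 + 58 − 17 = 85%

85%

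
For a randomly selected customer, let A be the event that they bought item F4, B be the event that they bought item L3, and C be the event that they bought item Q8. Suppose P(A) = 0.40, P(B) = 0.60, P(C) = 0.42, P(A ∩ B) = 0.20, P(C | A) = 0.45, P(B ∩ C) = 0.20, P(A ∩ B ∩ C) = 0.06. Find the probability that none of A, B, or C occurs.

P(A ∩ C) = P(A)·P(C|A) = 0.40 × 0.45 = 0.18
By inclusion-exclusion,
P(A ∪ B ∪ C) = 0.40 + 0.60 + 0.42 − 0.20 − 0.18 − 0.20 + 0.06 = 0.90
P(none) = 1 − 0.90 = 0.10

0.10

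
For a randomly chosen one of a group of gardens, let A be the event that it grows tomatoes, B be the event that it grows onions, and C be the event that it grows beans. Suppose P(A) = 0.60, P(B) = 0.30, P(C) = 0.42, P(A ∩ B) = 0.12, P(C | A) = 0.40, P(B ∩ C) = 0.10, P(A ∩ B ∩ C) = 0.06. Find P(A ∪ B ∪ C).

P(A ∩ C) = P(A)·P(C|A) = 0.60 × 0.40 = 0.24
P(A ∪ B ∪ C) = 0.60 + 0.30 + 0.42 − 0.12 − 0.24 − 0.10 + 0.06 = 0.92

0.92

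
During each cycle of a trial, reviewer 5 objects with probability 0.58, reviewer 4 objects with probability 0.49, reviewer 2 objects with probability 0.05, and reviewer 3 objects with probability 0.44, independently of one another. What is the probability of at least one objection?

P(none) = (1 − 0.58) × (1 − 0.49) × (1 − 0.05) × (1 − 0.44) = 0.42 × 0.51 × 0.95 × 0.56 = 0.1139544
P(at least one) = 1 − 0.1139544 = 0.8860456

0.8860456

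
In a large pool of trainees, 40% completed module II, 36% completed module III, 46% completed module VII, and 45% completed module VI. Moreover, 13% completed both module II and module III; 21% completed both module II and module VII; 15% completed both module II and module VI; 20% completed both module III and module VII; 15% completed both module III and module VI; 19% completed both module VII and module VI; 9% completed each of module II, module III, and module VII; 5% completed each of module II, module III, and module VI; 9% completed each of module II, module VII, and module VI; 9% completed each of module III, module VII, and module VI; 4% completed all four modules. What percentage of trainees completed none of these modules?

Inclusion–exclusion gives
P(union) = 40 + 36 + 46 + 45 − 13 − 21 − 15 − 20 − 15 − 19 + 9 + 5 + 9 + 9 − 4 = 92%
P(none) = 100% − 92% = 8%

8%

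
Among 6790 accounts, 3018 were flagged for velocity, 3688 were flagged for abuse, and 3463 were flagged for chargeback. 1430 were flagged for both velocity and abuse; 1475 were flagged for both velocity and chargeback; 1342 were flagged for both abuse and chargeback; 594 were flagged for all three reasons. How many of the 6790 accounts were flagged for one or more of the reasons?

Using inclusion–exclusion:
N(≥1) = 3018 + 3688 + 3463 − 1430 − 1475 − 1342 + 594 = 6516

6516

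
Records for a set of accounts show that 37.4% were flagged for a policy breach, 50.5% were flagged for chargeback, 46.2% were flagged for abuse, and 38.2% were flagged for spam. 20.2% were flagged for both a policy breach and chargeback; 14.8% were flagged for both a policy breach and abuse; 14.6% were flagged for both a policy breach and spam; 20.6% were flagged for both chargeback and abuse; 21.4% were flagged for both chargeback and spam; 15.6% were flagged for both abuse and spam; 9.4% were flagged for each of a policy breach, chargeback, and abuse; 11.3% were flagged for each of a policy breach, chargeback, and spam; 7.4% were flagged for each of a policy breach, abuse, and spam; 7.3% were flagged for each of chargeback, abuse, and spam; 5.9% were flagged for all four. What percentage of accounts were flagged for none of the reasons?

5.4%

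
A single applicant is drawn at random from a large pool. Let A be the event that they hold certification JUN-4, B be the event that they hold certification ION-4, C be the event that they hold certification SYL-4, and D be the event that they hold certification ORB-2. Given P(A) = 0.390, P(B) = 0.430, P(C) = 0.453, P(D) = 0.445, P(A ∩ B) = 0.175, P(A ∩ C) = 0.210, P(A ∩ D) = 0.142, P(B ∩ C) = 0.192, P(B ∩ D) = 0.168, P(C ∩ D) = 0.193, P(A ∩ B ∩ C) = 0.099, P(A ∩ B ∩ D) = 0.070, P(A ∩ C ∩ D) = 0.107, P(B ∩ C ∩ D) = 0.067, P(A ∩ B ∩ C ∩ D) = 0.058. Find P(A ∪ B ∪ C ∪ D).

P(A ∪ B ∪ C ∪ D) = 0.390 + 0.430 + 0.453 + 0.445 − 0.175 − 0.210 − 0.142 − 0.192 − 0.168 − 0.193 + 0.099 + 0.070 + 0.107 + 0.067 − 0.058 = 0.923

0.923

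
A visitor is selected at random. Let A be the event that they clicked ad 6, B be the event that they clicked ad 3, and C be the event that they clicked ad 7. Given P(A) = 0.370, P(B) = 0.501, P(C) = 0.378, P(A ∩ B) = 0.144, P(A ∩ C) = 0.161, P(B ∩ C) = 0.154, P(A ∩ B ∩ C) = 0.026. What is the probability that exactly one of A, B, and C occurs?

0.409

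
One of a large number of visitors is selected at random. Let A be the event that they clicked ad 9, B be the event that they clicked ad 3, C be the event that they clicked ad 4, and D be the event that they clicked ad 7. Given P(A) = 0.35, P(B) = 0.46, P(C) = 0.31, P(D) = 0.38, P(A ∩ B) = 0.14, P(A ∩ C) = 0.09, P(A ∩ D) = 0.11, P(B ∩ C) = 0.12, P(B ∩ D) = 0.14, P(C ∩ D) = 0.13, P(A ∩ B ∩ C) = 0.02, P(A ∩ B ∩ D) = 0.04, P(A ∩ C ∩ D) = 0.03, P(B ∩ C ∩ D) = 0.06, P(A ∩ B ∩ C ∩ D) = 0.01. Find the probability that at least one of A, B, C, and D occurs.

0.91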